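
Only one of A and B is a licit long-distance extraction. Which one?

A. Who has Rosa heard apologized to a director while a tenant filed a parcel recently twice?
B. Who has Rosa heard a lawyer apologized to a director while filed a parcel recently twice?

In B, the wh-phrase is extracted from inside an adjunct island (introduced by "while"), which blocks movement.
In A, the extraction path crosses only that-complement boundaries, which are transparent.
So A is grammatical.

A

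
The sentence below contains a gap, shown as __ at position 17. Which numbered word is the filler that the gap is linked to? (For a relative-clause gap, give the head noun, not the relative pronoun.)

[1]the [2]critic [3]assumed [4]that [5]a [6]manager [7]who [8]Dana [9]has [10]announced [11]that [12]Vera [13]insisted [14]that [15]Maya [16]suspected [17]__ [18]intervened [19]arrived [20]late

6

The gap at 17 is the subject of "intervened", inside a relative clause.
The relative pronoun is "who" (word 7); it is bound by the head noun immediately before it.
Its filler is the head noun "manager", at word 6.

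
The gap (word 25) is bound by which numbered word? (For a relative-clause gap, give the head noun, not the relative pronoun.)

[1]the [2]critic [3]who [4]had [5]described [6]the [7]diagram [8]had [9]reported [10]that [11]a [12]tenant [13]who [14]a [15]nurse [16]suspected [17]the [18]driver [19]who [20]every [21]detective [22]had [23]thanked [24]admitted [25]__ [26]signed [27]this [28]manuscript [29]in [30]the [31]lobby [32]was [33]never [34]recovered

The gap at 25 is the subject of "signed", inside a relative clause.
The relative pronoun is "who" (word 13); it is bound by the head noun immediately before it.
Its filler is the head noun "tenant", at word 12.

12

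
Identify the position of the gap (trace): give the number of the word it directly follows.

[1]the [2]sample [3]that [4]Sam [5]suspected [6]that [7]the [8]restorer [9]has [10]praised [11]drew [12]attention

10

The displaced element is "the sample" (word 2).
It is linked across 1 clause boundary (that).
It functions as the direct object of "praised", so the gap sits immediately after word 10 ("praised").
Base order: Sam suspected that the restorer has praised the sample.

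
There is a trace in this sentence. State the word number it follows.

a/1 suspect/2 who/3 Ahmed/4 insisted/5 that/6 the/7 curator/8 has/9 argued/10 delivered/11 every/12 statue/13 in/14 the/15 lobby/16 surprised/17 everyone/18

The displaced element is "a suspect" (word 2).
It is linked across 2 clause boundaries (that → Ø).
It functions as the subject of "delivered", so the gap sits immediately after word 10 ("argued").
Base order: Ahmed insisted that the curator has argued that a suspect delivered every statue in the lobby.

10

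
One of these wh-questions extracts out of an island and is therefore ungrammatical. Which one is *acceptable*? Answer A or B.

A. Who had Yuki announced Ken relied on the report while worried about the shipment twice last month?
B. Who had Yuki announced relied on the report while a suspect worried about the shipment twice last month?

B

In A, the wh-phrase is extracted from inside an adjunct island (introduced by "while"), which blocks movement.
In B, the extraction path crosses only that-complement boundaries, which are transparent.
So B is grammatical.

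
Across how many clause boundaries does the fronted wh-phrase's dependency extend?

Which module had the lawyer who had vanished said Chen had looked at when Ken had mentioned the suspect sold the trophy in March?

"which module" is extracted from the PP object of "looked".
Boundaries crossed, outermost first: [Ø] — 1 in total.

1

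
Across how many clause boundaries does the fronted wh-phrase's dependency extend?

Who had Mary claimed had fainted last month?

1

"who" is extracted from the subject of "fainted".
Boundaries crossed, outermost first: [Ø] — 1 in total.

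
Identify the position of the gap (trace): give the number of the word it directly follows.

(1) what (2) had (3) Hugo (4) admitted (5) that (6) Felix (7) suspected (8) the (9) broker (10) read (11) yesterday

The displaced element is "what" (word 1).
It is linked across 2 clause boundaries (that → Ø).
It functions as the direct object of "read", so the gap sits immediately after word 10 ("read").
Base order: Hugo had admitted that Felix suspected the broker read what yesterday.

10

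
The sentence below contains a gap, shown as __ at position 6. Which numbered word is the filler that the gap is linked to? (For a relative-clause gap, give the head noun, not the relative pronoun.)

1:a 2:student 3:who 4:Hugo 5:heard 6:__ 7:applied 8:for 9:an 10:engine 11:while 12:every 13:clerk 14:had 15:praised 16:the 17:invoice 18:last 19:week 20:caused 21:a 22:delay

The gap at 6 is the subject of "applied", inside a relative clause.
The relative pronoun is "who" (word 3); it is bound by the head noun immediately before it.
Its filler is the head noun "student", at word 2.

2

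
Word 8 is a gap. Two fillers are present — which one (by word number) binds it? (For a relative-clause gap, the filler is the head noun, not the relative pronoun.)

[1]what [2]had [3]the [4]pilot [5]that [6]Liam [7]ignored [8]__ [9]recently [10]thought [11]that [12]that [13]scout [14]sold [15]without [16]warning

4

The marked gap is inside the relative clause, the direct object of "ignored".
Its filler is the head noun "pilot" (via "that"), at word 4.
(The other dependency links word 1 to a gap after word 14.)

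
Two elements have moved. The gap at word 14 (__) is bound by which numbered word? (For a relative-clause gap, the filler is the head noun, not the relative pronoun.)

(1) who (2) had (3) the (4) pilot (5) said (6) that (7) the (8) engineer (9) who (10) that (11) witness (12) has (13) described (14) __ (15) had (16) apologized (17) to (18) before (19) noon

The marked gap is inside the relative clause, the direct object of "described".
Its filler is the head noun "engineer" (via "who"), at word 8.
(The other dependency links word 1 to a gap after word 17.)

8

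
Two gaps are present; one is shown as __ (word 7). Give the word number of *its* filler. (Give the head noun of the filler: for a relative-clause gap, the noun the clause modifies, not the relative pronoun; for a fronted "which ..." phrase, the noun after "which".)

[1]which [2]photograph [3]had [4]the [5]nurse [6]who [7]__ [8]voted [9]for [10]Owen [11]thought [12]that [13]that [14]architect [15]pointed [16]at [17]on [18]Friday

The marked gap is inside the relative clause, the subject of "voted".
Its filler is the head noun "nurse" (via "who"), at word 5.
(The other dependency links word 2 to a gap after word 16.)

5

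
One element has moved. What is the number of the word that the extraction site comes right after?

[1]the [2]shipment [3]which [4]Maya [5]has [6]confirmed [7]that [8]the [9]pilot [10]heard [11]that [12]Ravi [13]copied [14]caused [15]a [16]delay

13

The displaced element is "the shipment" (word 2).
It is linked across 2 clause boundaries (that → that).
It functions as the direct object of "copied", so the gap sits immediately after word 13 ("copied").
Base order: Maya has confirmed that the pilot heard that Ravi copied the shipment.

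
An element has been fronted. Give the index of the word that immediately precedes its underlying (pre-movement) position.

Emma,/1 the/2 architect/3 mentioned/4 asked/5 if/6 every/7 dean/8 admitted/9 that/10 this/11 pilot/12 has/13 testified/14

4

The displaced element is "Emma" (word 1).
It is linked across 1 clause boundary (Ø).
It functions as the subject of "asked", so the gap sits immediately after word 4 ("mentioned").
Base order: The architect mentioned that Emma asked if every dean admitted that this pilot has testified.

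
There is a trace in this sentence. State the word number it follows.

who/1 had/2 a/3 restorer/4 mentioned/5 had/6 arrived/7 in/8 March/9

5

The displaced element is "who" (word 1).
It is linked across 1 clause boundary (Ø).
It functions as the subject of "arrived", so the gap sits immediately after word 5 ("mentioned").
Base order: A restorer had mentioned that who had arrived in March.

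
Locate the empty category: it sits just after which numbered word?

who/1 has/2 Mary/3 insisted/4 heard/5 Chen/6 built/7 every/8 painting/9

The displaced element is "who" (word 1).
It is linked across 1 clause boundary (Ø).
It functions as the subject of "heard", so the gap sits immediately after word 4 ("insisted").
Base order: Mary has insisted that who heard Chen built every painting.

4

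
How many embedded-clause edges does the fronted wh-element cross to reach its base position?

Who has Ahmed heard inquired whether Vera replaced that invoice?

1

"who" is extracted from the subject of "inquired".
Boundaries crossed, outermost first: [Ø] — 1 in total.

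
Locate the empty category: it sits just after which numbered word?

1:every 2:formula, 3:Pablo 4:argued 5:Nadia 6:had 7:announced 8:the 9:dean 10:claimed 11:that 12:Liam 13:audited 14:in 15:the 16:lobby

13

The displaced element is "every formula" (word 2).
It is linked across 3 clause boundaries (Ø → Ø → that).
It functions as the direct object of "audited", so the gap sits immediately after word 13 ("audited").
Base order: Pablo argued Nadia had announced the dean claimed that Liam audited every formula in the lobby.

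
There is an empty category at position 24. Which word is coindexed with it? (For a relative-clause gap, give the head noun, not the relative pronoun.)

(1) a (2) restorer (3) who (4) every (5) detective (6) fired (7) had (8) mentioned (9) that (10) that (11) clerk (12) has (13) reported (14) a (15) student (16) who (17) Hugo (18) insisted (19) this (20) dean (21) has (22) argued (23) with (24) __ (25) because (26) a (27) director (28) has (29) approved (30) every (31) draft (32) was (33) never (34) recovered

15

The gap at 24 is the prepositional object of "argued", inside a relative clause.
The relative pronoun is "who" (word 16); it is bound by the head noun immediately before it.
Its filler is the head noun "student", at word 15.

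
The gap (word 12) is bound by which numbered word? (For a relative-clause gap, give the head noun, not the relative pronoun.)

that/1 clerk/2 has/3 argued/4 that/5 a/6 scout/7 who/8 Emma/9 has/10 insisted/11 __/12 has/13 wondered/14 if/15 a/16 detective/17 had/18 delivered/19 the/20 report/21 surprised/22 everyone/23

7

The gap at 12 is the subject of "wondered", inside a relative clause.
The relative pronoun is "who" (word 8); it is bound by the head noun immediately before it.
Its filler is the head noun "scout", at word 7.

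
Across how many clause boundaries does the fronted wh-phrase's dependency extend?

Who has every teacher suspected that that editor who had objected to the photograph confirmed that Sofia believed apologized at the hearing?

"who" is extracted from the subject of "apologized".
Boundaries crossed, outermost first: [that], [that], [Ø] — 3 in total.

3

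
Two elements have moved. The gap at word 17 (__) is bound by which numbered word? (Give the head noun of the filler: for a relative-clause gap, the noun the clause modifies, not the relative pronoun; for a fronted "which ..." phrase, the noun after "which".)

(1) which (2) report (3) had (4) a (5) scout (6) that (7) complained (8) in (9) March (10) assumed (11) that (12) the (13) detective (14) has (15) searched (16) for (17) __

The marked gap is the object of the preposition "for" of "searched".
Its filler is the fronted wh-phrase "which report", at word 2.
(The other dependency links word 5 to a gap after word 6.)

2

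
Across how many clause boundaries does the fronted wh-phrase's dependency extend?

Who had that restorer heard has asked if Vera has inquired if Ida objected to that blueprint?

"who" is extracted from the subject of "asked".
Boundaries crossed, outermost first: [Ø] — 1 in total.

1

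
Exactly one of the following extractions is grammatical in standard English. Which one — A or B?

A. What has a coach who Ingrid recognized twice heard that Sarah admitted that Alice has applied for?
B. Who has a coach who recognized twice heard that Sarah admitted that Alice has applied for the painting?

In B, the wh-phrase is extracted from inside a complex-NP island (relative clause) (introduced by "who"), which blocks movement.
In A, the extraction path crosses only that-complement boundaries, which are transparent.
So A is grammatical.

A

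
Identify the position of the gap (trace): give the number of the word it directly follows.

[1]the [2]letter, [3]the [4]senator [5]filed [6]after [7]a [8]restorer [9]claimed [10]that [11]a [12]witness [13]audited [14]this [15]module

The displaced element is "the letter" (word 2).
It functions as the direct object of "filed", so the gap sits immediately after word 5 ("filed").
Base order: The senator filed the letter after a restorer claimed that a witness audited this module.

5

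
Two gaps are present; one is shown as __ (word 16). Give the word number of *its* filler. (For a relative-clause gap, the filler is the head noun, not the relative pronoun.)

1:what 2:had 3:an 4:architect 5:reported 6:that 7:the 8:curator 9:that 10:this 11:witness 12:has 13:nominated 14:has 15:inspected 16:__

The marked gap is the direct object of "inspected".
Its filler is the fronted wh-phrase "what", at word 1.
(The other dependency links word 8 to a gap after word 13.)

1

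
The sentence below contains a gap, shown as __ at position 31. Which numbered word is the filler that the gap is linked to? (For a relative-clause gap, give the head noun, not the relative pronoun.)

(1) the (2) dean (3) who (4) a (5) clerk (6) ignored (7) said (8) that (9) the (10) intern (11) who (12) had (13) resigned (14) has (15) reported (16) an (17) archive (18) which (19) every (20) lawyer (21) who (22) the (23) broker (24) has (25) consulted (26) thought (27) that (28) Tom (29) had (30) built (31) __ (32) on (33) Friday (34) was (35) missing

The gap at 31 is the object of "built", inside a relative clause.
The relative pronoun is "which" (word 18); it is bound by the head noun immediately before it.
Its filler is the head noun "archive", at word 17.

17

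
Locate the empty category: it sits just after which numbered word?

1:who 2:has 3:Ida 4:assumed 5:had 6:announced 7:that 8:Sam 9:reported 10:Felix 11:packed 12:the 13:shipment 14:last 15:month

4

The displaced element is "who" (word 1).
It is linked across 1 clause boundary (Ø).
It functions as the subject of "announced", so the gap sits immediately after word 4 ("assumed").
Base order: Ida has assumed that who had announced that Sam reported Felix packed the shipment last month.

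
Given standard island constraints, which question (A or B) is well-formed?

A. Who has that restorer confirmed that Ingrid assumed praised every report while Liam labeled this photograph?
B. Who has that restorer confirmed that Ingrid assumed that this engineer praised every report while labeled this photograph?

In B, the wh-phrase is extracted from inside an adjunct island (introduced by "while"), which blocks movement.
In A, the extraction path crosses only that-complement boundaries, which are transparent.
So A is grammatical.

A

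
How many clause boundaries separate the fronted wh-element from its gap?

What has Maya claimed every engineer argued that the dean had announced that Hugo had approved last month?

3

"what" is extracted from the object of "approved".
Boundaries crossed, outermost first: [Ø], [that], [that] — 3 in total.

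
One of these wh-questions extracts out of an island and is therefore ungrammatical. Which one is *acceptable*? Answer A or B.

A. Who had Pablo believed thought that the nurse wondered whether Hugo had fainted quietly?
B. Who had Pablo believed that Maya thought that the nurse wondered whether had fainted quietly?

In B, the wh-phrase is extracted from inside a wh-island (introduced by "whether"), which blocks movement.
In A, the extraction path crosses only that-complement boundaries, which are transparent.
So A is grammatical.

A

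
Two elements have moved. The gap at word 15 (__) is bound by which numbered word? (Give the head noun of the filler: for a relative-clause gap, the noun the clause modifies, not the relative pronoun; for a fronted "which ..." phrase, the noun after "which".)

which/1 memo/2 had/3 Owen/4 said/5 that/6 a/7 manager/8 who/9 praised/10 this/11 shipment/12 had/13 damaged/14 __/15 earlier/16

2

The marked gap is the direct object of "damaged".
Its filler is the fronted wh-phrase "which memo", at word 2.
(The other dependency links word 8 to a gap after word 9.)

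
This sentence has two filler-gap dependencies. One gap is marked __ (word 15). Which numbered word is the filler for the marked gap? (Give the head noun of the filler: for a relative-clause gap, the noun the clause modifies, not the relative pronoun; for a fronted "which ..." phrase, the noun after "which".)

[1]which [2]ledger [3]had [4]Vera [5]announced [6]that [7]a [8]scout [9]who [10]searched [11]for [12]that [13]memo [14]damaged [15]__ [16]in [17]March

2

The marked gap is the direct object of "damaged".
Its filler is the fronted wh-phrase "which ledger", at word 2.
(The other dependency links word 8 to a gap after word 9.)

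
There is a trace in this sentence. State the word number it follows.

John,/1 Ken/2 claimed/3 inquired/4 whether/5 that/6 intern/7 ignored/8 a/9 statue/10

The displaced element is "John" (word 1).
It is linked across 1 clause boundary (Ø).
It functions as the subject of "inquired", so the gap sits immediately after word 3 ("claimed").
Base order: Ken claimed that John inquired whether that intern ignored a statue.

3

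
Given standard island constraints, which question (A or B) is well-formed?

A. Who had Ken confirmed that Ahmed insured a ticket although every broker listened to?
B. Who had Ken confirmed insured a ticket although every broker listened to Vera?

B

In A, the wh-phrase is extracted from inside an adjunct island (introduced by "although"), which blocks movement.
In B, the extraction path crosses only that-complement boundaries, which are transparent.
So B is grammatical.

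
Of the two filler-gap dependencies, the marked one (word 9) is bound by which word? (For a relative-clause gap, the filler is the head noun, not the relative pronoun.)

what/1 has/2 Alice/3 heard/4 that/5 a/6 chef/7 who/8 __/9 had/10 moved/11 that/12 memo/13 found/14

The marked gap is inside the relative clause, the subject of "moved".
Its filler is the head noun "chef" (via "who"), at word 7.
(The other dependency links word 1 to a gap after word 14.)

7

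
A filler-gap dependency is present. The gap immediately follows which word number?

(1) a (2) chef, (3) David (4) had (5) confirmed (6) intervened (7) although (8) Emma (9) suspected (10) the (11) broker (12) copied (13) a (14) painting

The displaced element is "a chef" (word 2).
It is linked across 1 clause boundary (Ø).
It functions as the subject of "intervened", so the gap sits immediately after word 5 ("confirmed").
Base order: David had confirmed that a chef intervened although Emma suspected the broker copied a painting.

5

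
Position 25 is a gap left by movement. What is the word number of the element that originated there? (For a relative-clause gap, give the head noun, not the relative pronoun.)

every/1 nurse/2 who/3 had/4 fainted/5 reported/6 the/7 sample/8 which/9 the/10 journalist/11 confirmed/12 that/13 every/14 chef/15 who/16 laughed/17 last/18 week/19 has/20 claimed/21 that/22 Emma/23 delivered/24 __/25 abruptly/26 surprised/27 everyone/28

The gap at 25 is the object of "delivered", inside a relative clause.
The relative pronoun is "which" (word 9); it is bound by the head noun immediately before it.
Its filler is the head noun "sample", at word 8.

8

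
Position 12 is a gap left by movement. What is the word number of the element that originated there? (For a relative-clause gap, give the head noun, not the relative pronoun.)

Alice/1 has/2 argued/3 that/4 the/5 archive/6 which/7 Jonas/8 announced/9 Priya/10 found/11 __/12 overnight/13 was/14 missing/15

6

The gap at 12 is the object of "found", inside a relative clause.
The relative pronoun is "which" (word 7); it is bound by the head noun immediately before it.
Its filler is the head noun "archive", at word 6.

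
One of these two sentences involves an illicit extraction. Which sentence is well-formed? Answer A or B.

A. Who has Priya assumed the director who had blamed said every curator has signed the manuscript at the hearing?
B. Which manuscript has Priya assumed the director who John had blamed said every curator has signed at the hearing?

In A, the wh-phrase is extracted from inside a complex-NP island (relative clause) (introduced by "who"), which blocks movement.
In B, the extraction path crosses only that-complement boundaries, which are transparent.
So B is grammatical.

B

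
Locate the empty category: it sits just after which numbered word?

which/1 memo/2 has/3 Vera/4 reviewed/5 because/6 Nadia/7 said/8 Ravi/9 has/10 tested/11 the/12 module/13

5

The displaced element is "which memo" (word 2).
It functions as the direct object of "reviewed", so the gap sits immediately after word 5 ("reviewed").
Base order: Vera has reviewed which memo because Nadia said Ravi has tested the module.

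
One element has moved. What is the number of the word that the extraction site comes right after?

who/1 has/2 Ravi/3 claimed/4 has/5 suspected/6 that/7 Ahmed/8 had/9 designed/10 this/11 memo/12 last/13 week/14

4

The displaced element is "who" (word 1).
It is linked across 1 clause boundary (Ø).
It functions as the subject of "suspected", so the gap sits immediately after word 4 ("claimed").
Base order: Ravi has claimed that who has suspected that Ahmed had designed this memo last week.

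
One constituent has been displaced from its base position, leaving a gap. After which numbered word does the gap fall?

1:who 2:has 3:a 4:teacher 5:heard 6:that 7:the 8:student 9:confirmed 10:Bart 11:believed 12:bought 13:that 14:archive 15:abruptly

The displaced element is "who" (word 1).
It is linked across 3 clause boundaries (that → Ø → Ø).
It functions as the subject of "bought", so the gap sits immediately after word 11 ("believed").
Base order: A teacher has heard that the student confirmed Bart believed that who bought that archive abruptly.

11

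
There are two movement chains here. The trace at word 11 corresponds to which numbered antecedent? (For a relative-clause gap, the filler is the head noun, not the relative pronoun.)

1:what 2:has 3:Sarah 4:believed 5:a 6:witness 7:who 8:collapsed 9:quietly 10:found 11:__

1

The marked gap is the direct object of "found".
Its filler is the fronted wh-phrase "what", at word 1.
(The other dependency links word 6 to a gap after word 7.)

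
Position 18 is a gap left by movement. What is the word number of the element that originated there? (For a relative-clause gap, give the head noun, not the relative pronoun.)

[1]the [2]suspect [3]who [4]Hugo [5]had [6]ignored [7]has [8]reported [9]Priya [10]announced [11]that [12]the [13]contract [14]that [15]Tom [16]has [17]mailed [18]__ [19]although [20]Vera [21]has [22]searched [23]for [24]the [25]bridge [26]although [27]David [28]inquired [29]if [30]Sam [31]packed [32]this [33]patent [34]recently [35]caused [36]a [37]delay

The gap at 18 is the object of "mailed", inside a relative clause.
The relative pronoun is "that" (word 14); it is bound by the head noun immediately before it.
Its filler is the head noun "contract", at word 13.

13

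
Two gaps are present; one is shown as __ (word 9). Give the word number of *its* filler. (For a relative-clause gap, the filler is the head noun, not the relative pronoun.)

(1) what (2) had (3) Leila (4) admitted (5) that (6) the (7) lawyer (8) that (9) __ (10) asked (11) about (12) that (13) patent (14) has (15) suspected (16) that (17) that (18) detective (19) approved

The marked gap is inside the relative clause, the subject of "asked".
Its filler is the head noun "lawyer" (via "that"), at word 7.
(The other dependency links word 1 to a gap after word 19.)

7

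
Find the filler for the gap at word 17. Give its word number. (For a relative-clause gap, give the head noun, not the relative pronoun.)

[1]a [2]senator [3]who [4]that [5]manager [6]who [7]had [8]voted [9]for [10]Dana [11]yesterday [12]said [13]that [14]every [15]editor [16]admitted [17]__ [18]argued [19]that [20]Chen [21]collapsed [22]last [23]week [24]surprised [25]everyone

2

The gap at 17 is the subject of "argued", inside a relative clause.
The relative pronoun is "who" (word 3); it is bound by the head noun immediately before it.
Its filler is the head noun "senator", at word 2.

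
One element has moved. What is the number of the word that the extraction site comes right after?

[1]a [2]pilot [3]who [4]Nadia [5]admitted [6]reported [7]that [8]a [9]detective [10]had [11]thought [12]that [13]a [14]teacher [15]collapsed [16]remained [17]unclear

5

The displaced element is "a pilot" (word 2).
It is linked across 1 clause boundary (Ø).
It functions as the subject of "reported", so the gap sits immediately after word 5 ("admitted").
Base order: Nadia admitted that a pilot reported that a detective had thought that a teacher collapsed.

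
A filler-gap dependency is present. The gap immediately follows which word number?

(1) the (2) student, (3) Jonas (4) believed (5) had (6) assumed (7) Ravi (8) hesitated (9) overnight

4

The displaced element is "the student" (word 2).
It is linked across 1 clause boundary (Ø).
It functions as the subject of "assumed", so the gap sits immediately after word 4 ("believed").
Base order: Jonas believed that the student had assumed Ravi hesitated overnight.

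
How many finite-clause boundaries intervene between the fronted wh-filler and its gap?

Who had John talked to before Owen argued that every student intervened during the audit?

0

"who" originates inside the matrix clause — no clause boundary is crossed.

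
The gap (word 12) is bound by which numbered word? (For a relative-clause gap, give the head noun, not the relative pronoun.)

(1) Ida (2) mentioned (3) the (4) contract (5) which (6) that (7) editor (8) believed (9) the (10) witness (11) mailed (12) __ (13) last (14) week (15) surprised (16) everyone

The gap at 12 is the object of "mailed", inside a relative clause.
The relative pronoun is "which" (word 5); it is bound by the head noun immediately before it.
Its filler is the head noun "contract", at word 4.

4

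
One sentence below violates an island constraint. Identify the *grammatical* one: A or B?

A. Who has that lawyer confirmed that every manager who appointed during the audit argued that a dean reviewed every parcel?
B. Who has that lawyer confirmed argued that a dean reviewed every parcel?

B

In A, the wh-phrase is extracted from inside a complex-NP island (relative clause) (introduced by "who"), which blocks movement.
In B, the extraction path crosses only that-complement boundaries, which are transparent.
So B is grammatical.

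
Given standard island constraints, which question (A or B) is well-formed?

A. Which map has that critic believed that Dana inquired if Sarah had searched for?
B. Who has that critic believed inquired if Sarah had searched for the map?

In A, the wh-phrase is extracted from inside a wh-island (introduced by "if"), which blocks movement.
In B, the extraction path crosses only that-complement boundaries, which are transparent.
So B is grammatical.

B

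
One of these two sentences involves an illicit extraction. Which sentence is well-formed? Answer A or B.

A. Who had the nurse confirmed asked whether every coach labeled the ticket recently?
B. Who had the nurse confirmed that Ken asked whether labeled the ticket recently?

A

In B, the wh-phrase is extracted from inside a wh-island (introduced by "whether"), which blocks movement.
In A, the extraction path crosses only that-complement boundaries, which are transparent.
So A is grammatical.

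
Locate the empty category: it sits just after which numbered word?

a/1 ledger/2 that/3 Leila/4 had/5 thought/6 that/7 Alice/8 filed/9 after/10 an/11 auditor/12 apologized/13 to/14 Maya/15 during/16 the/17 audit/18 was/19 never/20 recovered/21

The displaced element is "a ledger" (word 2).
It is linked across 1 clause boundary (that).
It functions as the direct object of "filed", so the gap sits immediately after word 9 ("filed").
Base order: Leila had thought that Alice filed a ledger after an auditor apologized to Maya during the audit.

9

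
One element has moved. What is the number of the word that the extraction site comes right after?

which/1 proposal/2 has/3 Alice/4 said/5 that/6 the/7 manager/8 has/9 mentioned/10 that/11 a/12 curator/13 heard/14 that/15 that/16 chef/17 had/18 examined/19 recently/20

19

The displaced element is "which proposal" (word 2).
It is linked across 3 clause boundaries (that → that → that).
It functions as the direct object of "examined", so the gap sits immediately after word 19 ("examined").
Base order: Alice has said that the manager has mentioned that a curator heard that that chef had examined which proposal recently.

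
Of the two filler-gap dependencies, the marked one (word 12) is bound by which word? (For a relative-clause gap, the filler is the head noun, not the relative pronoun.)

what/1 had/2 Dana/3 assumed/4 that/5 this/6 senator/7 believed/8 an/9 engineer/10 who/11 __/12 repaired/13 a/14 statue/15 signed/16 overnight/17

The marked gap is inside the relative clause, the subject of "repaired".
Its filler is the head noun "engineer" (via "who"), at word 10.
(The other dependency links word 1 to a gap after word 16.)

10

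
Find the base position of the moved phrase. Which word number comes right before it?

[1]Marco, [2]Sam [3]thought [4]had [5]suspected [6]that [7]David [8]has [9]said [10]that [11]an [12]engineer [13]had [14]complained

The displaced element is "Marco" (word 1).
It is linked across 1 clause boundary (Ø).
It functions as the subject of "suspected", so the gap sits immediately after word 3 ("thought").
Base order: Sam thought that Marco had suspected that David has said that an engineer had complained.

3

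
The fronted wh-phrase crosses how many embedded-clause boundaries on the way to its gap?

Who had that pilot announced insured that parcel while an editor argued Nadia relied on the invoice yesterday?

"who" is extracted from the subject of "insured".
Boundaries crossed, outermost first: [Ø] — 1 in total.

1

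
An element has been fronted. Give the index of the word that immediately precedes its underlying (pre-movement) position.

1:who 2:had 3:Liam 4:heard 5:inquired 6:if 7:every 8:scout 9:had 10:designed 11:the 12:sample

4

The displaced element is "who" (word 1).
It is linked across 1 clause boundary (Ø).
It functions as the subject of "inquired", so the gap sits immediately after word 4 ("heard").
Base order: Liam had heard who inquired if every scout had designed the sample.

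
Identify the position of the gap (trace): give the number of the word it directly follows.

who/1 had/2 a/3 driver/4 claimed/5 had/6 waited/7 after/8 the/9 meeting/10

5

The displaced element is "who" (word 1).
It is linked across 1 clause boundary (Ø).
It functions as the subject of "waited", so the gap sits immediately after word 5 ("claimed").
Base order: A driver had claimed that who had waited after the meeting.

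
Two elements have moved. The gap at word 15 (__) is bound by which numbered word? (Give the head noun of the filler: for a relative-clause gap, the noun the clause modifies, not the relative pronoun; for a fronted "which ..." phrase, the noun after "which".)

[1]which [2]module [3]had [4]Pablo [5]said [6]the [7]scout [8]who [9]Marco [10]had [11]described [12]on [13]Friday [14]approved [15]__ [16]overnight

The marked gap is the direct object of "approved".
Its filler is the fronted wh-phrase "which module", at word 2.
(The other dependency links word 7 to a gap after word 11.)

2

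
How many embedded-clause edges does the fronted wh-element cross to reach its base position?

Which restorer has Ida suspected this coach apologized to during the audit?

"which restorer" is extracted from the PP object of "apologized".
Boundaries crossed, outermost first: [Ø] — 1 in total.

1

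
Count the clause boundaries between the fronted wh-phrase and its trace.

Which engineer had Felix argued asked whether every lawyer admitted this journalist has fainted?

"which engineer" is extracted from the subject of "asked".
Boundaries crossed, outermost first: [Ø] — 1 in total.

1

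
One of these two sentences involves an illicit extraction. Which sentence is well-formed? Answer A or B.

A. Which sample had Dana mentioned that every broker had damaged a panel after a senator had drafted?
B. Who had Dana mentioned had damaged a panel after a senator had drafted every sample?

B

In A, the wh-phrase is extracted from inside an adjunct island (introduced by "after"), which blocks movement.
In B, the extraction path crosses only that-complement boundaries, which are transparent.
So B is grammatical.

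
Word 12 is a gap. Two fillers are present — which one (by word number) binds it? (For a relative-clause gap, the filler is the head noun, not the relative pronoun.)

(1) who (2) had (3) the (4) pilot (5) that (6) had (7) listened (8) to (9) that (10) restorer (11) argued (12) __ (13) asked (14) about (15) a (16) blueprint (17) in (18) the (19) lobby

The marked gap is the subject of "asked".
Its filler is the fronted wh-phrase "who", at word 1.
(The other dependency links word 4 to a gap after word 5.)

1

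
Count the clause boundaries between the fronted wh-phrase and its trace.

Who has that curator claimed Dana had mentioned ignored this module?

2

"who" is extracted from the subject of "ignored".
Boundaries crossed, outermost first: [Ø], [Ø] — 2 in total.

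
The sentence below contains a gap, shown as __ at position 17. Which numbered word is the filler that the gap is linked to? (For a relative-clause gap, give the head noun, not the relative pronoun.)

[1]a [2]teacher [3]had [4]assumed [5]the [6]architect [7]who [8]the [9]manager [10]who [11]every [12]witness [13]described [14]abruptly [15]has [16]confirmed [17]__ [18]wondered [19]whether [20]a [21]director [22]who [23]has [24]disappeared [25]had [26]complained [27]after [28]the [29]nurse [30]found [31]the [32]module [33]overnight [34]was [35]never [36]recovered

The gap at 17 is the subject of "wondered", inside a relative clause.
The relative pronoun is "who" (word 7); it is bound by the head noun immediately before it.
Its filler is the head noun "architect", at word 6.

6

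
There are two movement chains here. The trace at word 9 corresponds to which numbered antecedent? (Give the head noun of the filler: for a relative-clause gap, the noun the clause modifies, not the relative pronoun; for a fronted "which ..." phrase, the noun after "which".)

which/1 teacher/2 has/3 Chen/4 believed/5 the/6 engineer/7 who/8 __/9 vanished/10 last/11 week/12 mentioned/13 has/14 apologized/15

7

The marked gap is inside the relative clause, the subject of "vanished".
Its filler is the head noun "engineer" (via "who"), at word 7.
(The other dependency links word 2 to a gap after word 13.)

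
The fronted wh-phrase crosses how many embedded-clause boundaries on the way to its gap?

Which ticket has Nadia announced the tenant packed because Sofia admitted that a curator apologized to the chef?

"which ticket" is extracted from the object of "packed".
Boundaries crossed, outermost first: [Ø] — 1 in total.

1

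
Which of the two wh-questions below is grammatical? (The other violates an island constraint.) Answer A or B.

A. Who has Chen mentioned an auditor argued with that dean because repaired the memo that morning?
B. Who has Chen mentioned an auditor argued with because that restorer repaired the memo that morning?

B

In A, the wh-phrase is extracted from inside an adjunct island (introduced by "because"), which blocks movement.
In B, the extraction path crosses only that-complement boundaries, which are transparent.
So B is grammatical.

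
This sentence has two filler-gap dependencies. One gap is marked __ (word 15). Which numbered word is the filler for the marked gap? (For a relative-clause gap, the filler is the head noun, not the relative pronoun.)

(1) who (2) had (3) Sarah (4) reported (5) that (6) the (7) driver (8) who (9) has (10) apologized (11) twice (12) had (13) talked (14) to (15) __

1

The marked gap is the object of the preposition "to" of "talked".
Its filler is the fronted wh-phrase "who", at word 1.
(The other dependency links word 7 to a gap after word 8.)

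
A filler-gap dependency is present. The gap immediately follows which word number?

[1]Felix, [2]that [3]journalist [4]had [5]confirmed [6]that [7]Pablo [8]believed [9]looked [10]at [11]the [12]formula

The displaced element is "Felix" (word 1).
It is linked across 2 clause boundaries (that → Ø).
It functions as the subject of "looked", so the gap sits immediately after word 8 ("believed").
Base order: That journalist had confirmed that Pablo believed that Felix looked at the formula.

8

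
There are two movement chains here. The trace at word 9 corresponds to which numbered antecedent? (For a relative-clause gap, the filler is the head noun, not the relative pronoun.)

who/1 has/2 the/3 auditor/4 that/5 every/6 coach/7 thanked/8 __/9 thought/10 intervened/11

The marked gap is inside the relative clause, the direct object of "thanked".
Its filler is the head noun "auditor" (via "that"), at word 4.
(The other dependency links word 1 to a gap after word 10.)

4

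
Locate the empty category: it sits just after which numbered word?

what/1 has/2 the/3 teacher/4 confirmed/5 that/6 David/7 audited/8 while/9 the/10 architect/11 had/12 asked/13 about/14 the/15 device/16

8

The displaced element is "what" (word 1).
It is linked across 1 clause boundary (that).
It functions as the direct object of "audited", so the gap sits immediately after word 8 ("audited").
Base order: The teacher has confirmed that David audited what while the architect had asked about the device.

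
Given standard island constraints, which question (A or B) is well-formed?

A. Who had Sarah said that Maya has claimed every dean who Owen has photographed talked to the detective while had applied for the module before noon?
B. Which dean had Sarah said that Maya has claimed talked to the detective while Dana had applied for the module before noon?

B

In A, the wh-phrase is extracted from inside an adjunct island (introduced by "while"), which blocks movement.
In B, the extraction path crosses only that-complement boundaries, which are transparent.
So B is grammatical.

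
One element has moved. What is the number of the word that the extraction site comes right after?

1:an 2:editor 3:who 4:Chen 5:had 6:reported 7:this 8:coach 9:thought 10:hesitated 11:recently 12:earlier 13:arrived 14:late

The displaced element is "an editor" (word 2).
It is linked across 2 clause boundaries (Ø → Ø).
It functions as the subject of "hesitated", so the gap sits immediately after word 9 ("thought").
Base order: Chen had reported this coach thought that an editor hesitated recently earlier.

9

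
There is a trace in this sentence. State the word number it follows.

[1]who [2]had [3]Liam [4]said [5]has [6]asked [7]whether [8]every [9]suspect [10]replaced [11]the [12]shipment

4

The displaced element is "who" (word 1).
It is linked across 1 clause boundary (Ø).
It functions as the subject of "asked", so the gap sits immediately after word 4 ("said").
Base order: Liam had said that who has asked whether every suspect replaced the shipment.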